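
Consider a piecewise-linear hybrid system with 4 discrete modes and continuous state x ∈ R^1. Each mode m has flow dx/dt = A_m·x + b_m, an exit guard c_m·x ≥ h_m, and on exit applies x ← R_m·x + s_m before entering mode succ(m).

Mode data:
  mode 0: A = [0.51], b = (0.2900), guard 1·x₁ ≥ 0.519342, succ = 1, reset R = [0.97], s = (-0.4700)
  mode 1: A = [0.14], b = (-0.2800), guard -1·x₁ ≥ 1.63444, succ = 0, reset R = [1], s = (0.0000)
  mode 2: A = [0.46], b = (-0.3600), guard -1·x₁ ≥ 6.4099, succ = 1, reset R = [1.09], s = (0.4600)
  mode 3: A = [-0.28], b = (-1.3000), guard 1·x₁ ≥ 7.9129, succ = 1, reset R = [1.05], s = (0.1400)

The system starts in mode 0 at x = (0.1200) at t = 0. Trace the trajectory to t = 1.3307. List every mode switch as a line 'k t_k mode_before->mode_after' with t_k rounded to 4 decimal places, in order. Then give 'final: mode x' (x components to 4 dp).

Mode 0: guard c·x = 0.5193 hit at Δt = 0.8968 (t = 0.8968), x⁻ = (0.5193) → reset → x⁺ = (0.0338), jump to mode 1
Mode 1: flow for 0.4339 to horizon, guard not reached → x = (-0.0894)

1 0.8968 0->1
final: 1 -0.0894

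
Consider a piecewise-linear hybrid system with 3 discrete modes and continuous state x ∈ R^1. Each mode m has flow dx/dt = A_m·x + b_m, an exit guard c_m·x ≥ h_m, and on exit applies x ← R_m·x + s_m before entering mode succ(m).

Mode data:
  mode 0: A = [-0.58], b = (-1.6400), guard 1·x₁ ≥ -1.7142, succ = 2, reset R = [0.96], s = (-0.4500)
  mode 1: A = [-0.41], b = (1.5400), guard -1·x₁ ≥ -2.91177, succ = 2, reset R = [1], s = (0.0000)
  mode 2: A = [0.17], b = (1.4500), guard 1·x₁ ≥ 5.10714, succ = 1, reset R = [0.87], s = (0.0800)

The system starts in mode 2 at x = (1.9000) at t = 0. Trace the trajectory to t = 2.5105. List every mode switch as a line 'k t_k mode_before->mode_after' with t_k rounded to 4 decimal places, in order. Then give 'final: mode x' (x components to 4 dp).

1 1.5772 2->1
final: 1 4.2793

Mode 2: guard c·x = 5.1071 hit at Δt = 1.5772 (t = 1.5772), x⁻ = (5.1071) → reset → x⁺ = (4.5232), jump to mode 1
Mode 1: flow for 0.9333 to horizon, guard not reached → x = (4.2793)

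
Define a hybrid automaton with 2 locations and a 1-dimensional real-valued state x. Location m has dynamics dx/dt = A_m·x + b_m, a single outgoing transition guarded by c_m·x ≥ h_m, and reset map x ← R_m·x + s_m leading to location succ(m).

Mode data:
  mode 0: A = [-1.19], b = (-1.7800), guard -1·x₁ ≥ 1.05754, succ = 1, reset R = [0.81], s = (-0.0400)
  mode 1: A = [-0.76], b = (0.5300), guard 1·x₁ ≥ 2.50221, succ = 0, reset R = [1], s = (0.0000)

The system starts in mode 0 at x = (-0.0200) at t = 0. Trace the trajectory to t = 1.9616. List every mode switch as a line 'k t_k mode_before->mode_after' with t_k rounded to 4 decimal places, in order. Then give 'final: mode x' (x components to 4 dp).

1 1.0203 0->1
final: 1 -0.0821

Mode 0: guard c·x = 1.0575 hit at Δt = 1.0203 (t = 1.0203), x⁻ = (-1.0575) → reset → x⁺ = (-0.8966), jump to mode 1
Mode 1: flow for 0.9413 to horizon, guard not reached → x = (-0.0821)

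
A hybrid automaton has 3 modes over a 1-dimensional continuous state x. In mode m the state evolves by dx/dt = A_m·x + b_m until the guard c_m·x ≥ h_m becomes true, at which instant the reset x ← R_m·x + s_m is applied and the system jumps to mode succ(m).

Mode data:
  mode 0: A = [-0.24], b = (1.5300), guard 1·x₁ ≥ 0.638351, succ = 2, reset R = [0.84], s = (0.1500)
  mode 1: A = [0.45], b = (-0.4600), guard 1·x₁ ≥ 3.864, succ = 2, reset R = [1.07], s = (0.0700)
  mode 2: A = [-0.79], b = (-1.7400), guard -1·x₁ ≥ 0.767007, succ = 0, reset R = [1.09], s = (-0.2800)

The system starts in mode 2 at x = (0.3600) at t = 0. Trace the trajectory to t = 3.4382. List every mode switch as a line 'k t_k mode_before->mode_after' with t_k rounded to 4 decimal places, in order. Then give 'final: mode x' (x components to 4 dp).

1 0.7335 2->0
2 1.8453 0->2
3 2.7305 2->0
final: 0 0.0541

Mode 2: guard c·x = 0.7670 hit at Δt = 0.7335 (t = 0.7335), x⁻ = (-0.7670) → reset → x⁺ = (-1.1160), jump to mode 0
Mode 0: guard c·x = 0.6384 hit at Δt = 1.1118 (t = 1.8453), x⁻ = (0.6384) → reset → x⁺ = (0.6862), jump to mode 2
Mode 2: guard c·x = 0.7670 hit at Δt = 0.8852 (t = 2.7305), x⁻ = (-0.7670) → reset → x⁺ = (-1.1160), jump to mode 0
Mode 0: flow for 0.7077 to horizon, guard not reached → x = (0.0541)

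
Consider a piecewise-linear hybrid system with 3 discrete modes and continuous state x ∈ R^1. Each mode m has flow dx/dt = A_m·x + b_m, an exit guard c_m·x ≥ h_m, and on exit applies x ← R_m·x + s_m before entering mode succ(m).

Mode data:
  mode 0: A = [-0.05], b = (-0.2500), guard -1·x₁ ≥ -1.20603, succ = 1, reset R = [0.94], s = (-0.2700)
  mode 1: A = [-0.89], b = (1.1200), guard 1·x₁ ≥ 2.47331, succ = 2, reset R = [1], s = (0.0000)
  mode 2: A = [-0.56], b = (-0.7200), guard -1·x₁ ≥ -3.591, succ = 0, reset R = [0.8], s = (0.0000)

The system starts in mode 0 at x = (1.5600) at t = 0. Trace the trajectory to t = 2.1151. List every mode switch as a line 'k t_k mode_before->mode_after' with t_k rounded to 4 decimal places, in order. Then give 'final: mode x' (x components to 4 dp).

Mode 0: guard c·x = -1.2060 hit at Δt = 1.1094 (t = 1.1094), x⁻ = (1.2060) → reset → x⁺ = (0.8637), jump to mode 1
Mode 1: flow for 1.0057 to horizon, guard not reached → x = (1.0971)

1 1.1094 0->1
final: 1 1.0971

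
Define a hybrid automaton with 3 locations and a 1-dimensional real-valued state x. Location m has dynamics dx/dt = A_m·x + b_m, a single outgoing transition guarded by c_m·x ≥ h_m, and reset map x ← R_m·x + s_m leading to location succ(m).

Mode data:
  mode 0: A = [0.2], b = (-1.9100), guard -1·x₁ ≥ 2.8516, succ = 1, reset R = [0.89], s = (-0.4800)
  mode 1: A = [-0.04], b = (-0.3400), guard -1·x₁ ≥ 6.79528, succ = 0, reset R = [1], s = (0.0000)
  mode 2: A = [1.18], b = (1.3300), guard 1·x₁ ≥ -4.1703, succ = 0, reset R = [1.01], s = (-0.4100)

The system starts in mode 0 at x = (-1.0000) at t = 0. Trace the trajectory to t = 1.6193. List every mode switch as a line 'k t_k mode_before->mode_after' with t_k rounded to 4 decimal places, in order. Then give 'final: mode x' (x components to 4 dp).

1 0.8085 0->1
final: 1 -3.1929

Mode 0: guard c·x = 2.8516 hit at Δt = 0.8085 (t = 0.8085), x⁻ = (-2.8516) → reset → x⁺ = (-3.0179), jump to mode 1
Mode 1: flow for 0.8108 to horizon, guard not reached → x = (-3.1929)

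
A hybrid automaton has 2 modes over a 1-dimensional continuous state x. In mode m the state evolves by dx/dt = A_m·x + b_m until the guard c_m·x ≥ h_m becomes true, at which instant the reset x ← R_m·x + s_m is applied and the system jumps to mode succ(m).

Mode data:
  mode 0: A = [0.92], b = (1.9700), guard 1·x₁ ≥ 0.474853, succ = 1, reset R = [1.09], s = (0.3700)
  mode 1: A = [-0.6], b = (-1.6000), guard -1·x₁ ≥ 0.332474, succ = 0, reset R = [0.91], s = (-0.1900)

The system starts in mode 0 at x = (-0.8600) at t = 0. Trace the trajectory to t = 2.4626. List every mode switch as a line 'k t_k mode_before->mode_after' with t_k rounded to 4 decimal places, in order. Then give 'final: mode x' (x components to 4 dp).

1 0.7759 0->1
2 1.4767 1->0
3 1.9785 0->1
final: 1 -0.0083

Mode 0: guard c·x = 0.4749 hit at Δt = 0.7759 (t = 0.7759), x⁻ = (0.4749) → reset → x⁺ = (0.8876), jump to mode 1
Mode 1: guard c·x = 0.3325 hit at Δt = 0.7008 (t = 1.4767), x⁻ = (-0.3325) → reset → x⁺ = (-0.4926), jump to mode 0
Mode 0: guard c·x = 0.4749 hit at Δt = 0.5018 (t = 1.9785), x⁻ = (0.4749) → reset → x⁺ = (0.8876), jump to mode 1
Mode 1: flow for 0.4841 to horizon, guard not reached → x = (-0.0083)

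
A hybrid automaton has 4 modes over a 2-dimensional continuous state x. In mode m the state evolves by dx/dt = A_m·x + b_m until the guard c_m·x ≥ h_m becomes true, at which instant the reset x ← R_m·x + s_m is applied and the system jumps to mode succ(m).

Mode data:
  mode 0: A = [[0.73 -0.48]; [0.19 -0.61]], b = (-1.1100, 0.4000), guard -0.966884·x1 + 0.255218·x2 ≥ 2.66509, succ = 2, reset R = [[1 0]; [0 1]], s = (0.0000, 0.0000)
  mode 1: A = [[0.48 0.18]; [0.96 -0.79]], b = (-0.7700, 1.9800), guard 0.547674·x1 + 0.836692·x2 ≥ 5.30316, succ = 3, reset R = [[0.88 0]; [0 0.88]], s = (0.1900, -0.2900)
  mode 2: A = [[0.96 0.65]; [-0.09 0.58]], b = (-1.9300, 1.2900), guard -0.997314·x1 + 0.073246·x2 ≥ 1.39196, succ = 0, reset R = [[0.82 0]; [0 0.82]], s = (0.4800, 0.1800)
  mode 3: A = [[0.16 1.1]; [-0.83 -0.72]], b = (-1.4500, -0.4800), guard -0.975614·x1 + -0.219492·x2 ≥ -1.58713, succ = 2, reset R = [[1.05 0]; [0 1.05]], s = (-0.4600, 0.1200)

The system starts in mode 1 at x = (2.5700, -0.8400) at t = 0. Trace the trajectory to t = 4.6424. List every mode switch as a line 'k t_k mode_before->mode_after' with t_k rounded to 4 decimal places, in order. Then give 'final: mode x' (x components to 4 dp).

Mode 1: guard c·x = 5.3032 hit at Δt = 1.2991 (t = 1.2991), x⁻ = (3.8902, 3.7918) → reset → x⁺ = (3.6134, 3.0468), jump to mode 3
Mode 3: guard c·x = -1.5871 hit at Δt = 1.5061 (t = 2.8052), x⁻ = (2.0818, -2.0224) → reset → x⁺ = (1.7259, -2.0035), jump to mode 2
Mode 2: guard c·x = 1.3920 hit at Δt = 1.1452 (t = 3.9504), x⁻ = (-1.5335, -1.8768) → reset → x⁺ = (-0.7775, -1.3590), jump to mode 0
Mode 0: flow for 0.6920 to horizon, guard not reached → x = (-1.8241, -0.8023)

1 1.2991 1->3
2 2.8052 3->2
3 3.9504 2->0
final: 0 -1.8241 -0.8023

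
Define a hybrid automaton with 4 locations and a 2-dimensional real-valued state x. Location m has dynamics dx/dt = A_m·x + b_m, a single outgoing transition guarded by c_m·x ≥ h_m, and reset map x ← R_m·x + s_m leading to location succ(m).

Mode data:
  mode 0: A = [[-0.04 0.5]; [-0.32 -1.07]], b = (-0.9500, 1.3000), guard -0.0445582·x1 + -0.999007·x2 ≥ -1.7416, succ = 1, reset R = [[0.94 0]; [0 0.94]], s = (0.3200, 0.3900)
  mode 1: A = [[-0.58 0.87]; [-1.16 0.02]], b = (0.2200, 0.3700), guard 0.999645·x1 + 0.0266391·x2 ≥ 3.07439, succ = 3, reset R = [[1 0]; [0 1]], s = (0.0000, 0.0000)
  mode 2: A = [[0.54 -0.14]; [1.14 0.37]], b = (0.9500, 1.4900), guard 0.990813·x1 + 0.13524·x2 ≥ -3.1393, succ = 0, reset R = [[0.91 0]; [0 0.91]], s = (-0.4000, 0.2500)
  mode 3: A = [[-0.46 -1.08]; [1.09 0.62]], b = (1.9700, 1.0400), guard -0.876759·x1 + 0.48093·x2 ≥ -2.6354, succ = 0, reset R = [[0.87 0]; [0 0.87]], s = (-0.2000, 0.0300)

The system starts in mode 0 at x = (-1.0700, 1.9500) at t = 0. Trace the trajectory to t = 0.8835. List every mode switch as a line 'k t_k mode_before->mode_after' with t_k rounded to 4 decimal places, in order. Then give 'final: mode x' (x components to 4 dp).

Mode 0: guard c·x = -1.7416 hit at Δt = 0.4493 (t = 0.4493), x⁻ = (-1.0590, 1.7906) → reset → x⁺ = (-0.6755, 2.0731), jump to mode 1
Mode 1: flow for 0.4342 to horizon, guard not reached → x = (0.3116, 2.3387)

1 0.4493 0->1
final: 1 0.3116 2.3387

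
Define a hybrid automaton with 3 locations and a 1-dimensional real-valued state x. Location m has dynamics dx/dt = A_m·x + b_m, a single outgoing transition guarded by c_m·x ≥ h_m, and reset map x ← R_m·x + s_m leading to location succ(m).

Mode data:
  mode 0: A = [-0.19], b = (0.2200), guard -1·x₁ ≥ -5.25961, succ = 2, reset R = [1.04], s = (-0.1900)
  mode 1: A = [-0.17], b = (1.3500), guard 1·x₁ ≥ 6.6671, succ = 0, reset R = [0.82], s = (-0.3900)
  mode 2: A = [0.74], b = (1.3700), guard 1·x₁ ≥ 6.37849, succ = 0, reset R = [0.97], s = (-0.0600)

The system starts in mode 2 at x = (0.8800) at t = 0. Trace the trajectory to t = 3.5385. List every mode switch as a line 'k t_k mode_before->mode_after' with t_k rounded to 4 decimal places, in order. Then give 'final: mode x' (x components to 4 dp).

1 1.4905 2->0
2 2.5003 0->2
3 2.6939 2->0
final: 0 5.3904

Mode 2: guard c·x = 6.3785 hit at Δt = 1.4905 (t = 1.4905), x⁻ = (6.3785) → reset → x⁺ = (6.1271), jump to mode 0
Mode 0: guard c·x = -5.2596 hit at Δt = 1.0098 (t = 2.5003), x⁻ = (5.2596) → reset → x⁺ = (5.2800), jump to mode 2
Mode 2: guard c·x = 6.3785 hit at Δt = 0.1936 (t = 2.6939), x⁻ = (6.3785) → reset → x⁺ = (6.1271), jump to mode 0
Mode 0: flow for 0.8446 to horizon, guard not reached → x = (5.3904)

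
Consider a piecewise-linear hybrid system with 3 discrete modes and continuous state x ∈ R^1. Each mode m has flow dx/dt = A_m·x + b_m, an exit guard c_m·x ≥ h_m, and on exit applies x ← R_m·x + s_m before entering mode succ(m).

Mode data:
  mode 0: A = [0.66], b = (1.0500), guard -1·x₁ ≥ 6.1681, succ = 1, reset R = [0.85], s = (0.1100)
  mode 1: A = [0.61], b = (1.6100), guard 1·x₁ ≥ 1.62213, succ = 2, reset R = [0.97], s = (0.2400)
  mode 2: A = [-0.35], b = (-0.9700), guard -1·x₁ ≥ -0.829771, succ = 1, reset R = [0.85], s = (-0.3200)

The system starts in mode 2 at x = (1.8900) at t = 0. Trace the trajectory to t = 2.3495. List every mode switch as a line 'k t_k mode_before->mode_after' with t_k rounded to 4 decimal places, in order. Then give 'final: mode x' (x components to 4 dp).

Mode 2: guard c·x = -0.8298 hit at Δt = 0.7373 (t = 0.7373), x⁻ = (0.8298) → reset → x⁺ = (0.3853), jump to mode 1
Mode 1: guard c·x = 1.6221 hit at Δt = 0.5620 (t = 1.2993), x⁻ = (1.6221) → reset → x⁺ = (1.8135), jump to mode 2
Mode 2: guard c·x = -0.8298 hit at Δt = 0.6900 (t = 1.9893), x⁻ = (0.8298) → reset → x⁺ = (0.3853), jump to mode 1
Mode 1: flow for 0.3602 to horizon, guard not reached → x = (1.1286)

1 0.7373 2->1
2 1.2993 1->2
3 1.9893 2->1
final: 1 1.1286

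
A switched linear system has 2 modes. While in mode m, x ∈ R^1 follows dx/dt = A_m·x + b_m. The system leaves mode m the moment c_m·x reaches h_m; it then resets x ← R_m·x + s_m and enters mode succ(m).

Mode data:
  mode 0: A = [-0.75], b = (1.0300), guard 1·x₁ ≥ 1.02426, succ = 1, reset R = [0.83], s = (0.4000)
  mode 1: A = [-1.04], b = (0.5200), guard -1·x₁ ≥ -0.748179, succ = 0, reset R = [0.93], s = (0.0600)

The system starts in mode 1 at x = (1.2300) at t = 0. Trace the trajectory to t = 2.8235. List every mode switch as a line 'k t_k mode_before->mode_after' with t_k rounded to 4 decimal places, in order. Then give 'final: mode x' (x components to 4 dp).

1 1.0374 1->0
2 1.7980 0->1
final: 1 0.7582

Mode 1: guard c·x = -0.7482 hit at Δt = 1.0374 (t = 1.0374), x⁻ = (0.7482) → reset → x⁺ = (0.7558), jump to mode 0
Mode 0: guard c·x = 1.0243 hit at Δt = 0.7606 (t = 1.7980), x⁻ = (1.0243) → reset → x⁺ = (1.2501), jump to mode 1
Mode 1: flow for 1.0255 to horizon, guard not reached → x = (0.7582)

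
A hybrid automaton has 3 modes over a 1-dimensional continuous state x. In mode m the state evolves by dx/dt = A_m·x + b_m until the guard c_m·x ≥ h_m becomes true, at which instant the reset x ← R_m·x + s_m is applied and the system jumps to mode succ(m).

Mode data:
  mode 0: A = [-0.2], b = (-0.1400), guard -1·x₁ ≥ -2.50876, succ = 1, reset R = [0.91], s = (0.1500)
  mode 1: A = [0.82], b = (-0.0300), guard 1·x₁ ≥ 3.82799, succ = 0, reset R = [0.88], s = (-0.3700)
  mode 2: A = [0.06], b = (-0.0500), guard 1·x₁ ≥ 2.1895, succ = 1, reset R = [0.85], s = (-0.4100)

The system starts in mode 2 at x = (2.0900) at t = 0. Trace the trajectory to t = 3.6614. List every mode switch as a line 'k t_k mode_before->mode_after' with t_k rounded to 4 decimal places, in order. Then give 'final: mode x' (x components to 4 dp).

Mode 2: guard c·x = 2.1895 hit at Δt = 1.2700 (t = 1.2700), x⁻ = (2.1895) → reset → x⁺ = (1.4511), jump to mode 1
Mode 1: guard c·x = 3.8280 hit at Δt = 1.2024 (t = 2.4724), x⁻ = (3.8280) → reset → x⁺ = (2.9986), jump to mode 0
Mode 0: guard c·x = -2.5088 hit at Δt = 0.7104 (t = 3.1828), x⁻ = (2.5088) → reset → x⁺ = (2.4330), jump to mode 1
Mode 1: flow for 0.4786 to horizon, guard not reached → x = (3.5847)

1 1.2700 2->1
2 2.4724 1->0
3 3.1828 0->1
final: 1 3.5847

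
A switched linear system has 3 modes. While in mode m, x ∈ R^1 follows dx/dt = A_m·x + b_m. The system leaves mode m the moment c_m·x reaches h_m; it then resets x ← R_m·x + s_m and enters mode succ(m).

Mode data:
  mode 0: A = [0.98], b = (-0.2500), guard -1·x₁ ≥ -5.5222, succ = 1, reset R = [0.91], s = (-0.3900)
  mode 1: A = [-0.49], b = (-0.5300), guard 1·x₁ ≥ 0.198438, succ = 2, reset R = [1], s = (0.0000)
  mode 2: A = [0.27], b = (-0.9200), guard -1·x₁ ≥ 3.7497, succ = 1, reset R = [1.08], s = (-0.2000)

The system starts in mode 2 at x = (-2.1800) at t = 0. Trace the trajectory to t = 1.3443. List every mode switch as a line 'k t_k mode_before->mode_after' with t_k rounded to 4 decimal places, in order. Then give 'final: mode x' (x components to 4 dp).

Mode 2: guard c·x = 3.7497 hit at Δt = 0.9170 (t = 0.9170), x⁻ = (-3.7497) → reset → x⁺ = (-4.2497), jump to mode 1
Mode 1: flow for 0.4273 to horizon, guard not reached → x = (-3.6512)

1 0.9170 2->1
final: 1 -3.6512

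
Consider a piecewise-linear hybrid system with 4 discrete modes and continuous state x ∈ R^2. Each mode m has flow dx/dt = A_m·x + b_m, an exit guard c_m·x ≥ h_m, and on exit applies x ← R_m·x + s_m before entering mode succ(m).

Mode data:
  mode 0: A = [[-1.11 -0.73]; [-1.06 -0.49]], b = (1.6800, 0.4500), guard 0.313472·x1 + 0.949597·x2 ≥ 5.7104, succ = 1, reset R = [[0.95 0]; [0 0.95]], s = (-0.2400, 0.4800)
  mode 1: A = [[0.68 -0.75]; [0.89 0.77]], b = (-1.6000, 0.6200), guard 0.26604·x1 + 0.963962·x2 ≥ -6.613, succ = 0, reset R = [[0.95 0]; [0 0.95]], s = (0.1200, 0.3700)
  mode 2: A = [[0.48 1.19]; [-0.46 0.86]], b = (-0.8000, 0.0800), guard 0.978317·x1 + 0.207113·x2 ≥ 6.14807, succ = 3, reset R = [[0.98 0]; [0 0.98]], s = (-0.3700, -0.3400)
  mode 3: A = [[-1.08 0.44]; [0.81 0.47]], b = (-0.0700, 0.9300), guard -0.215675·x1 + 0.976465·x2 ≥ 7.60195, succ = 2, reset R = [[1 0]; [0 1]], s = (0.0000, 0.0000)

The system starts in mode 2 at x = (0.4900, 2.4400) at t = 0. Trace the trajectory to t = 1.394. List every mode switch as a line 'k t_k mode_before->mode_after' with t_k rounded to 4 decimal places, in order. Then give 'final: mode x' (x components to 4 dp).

1 1.0591 2->3
final: 3 4.0157 6.4049

Mode 2: guard c·x = 6.1481 hit at Δt = 1.0591 (t = 1.0591), x⁻ = (5.3291, 4.5119) → reset → x⁺ = (4.8526, 4.0817), jump to mode 3
Mode 3: flow for 0.3349 to horizon, guard not reached → x = (4.0157, 6.4049)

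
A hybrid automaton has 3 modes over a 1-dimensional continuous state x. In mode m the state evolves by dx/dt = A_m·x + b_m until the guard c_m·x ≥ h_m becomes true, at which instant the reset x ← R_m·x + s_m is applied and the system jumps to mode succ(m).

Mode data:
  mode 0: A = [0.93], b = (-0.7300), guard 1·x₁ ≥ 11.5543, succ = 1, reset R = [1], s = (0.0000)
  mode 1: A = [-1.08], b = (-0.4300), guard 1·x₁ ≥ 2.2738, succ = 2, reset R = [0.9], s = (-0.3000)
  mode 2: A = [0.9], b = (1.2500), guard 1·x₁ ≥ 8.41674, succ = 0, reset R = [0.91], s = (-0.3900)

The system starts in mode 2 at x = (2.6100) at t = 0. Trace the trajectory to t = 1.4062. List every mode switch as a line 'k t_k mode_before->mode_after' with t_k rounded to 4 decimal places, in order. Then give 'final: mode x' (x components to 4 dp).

1 0.9966 2->0
final: 0 10.2756

Mode 2: guard c·x = 8.4167 hit at Δt = 0.9966 (t = 0.9966), x⁻ = (8.4167) → reset → x⁺ = (7.2692), jump to mode 0
Mode 0: flow for 0.4096 to horizon, guard not reached → x = (10.2756)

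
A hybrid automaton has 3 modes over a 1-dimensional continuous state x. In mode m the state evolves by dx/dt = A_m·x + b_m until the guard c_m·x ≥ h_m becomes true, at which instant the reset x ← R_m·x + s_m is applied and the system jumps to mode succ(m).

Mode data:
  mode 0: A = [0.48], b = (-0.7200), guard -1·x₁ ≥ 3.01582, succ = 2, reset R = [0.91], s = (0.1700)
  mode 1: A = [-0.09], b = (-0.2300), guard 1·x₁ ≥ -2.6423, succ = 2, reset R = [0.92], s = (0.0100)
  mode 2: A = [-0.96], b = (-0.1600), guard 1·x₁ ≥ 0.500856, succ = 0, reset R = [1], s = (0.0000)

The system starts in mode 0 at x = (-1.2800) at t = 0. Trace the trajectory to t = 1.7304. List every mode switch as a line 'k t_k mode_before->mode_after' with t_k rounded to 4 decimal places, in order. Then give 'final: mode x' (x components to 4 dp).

Mode 0: guard c·x = 3.0158 hit at Δt = 1.0107 (t = 1.0107), x⁻ = (-3.0158) → reset → x⁺ = (-2.5744), jump to mode 2
Mode 2: flow for 0.7197 to horizon, guard not reached → x = (-1.3732)

1 1.0107 0->2
final: 2 -1.3732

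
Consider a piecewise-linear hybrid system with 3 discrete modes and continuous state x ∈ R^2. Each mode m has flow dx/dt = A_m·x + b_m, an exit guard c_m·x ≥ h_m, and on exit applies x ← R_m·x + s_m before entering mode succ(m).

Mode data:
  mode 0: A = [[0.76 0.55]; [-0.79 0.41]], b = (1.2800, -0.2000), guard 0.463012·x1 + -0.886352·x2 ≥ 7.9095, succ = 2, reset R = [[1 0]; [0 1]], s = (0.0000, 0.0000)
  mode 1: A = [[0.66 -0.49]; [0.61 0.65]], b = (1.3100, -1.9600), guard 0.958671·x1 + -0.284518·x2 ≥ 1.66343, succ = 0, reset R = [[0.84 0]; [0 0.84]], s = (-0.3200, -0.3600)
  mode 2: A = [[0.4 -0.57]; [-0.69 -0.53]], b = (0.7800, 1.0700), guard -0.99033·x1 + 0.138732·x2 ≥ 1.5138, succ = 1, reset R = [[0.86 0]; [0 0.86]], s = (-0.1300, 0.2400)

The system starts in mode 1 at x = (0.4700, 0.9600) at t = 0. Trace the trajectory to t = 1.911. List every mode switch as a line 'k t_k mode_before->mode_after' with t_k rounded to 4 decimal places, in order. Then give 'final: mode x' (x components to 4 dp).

Mode 1: guard c·x = 1.6634 hit at Δt = 0.7729 (t = 0.7729), x⁻ = (1.8041, 0.2325) → reset → x⁺ = (1.1955, -0.1647), jump to mode 0
Mode 0: flow for 1.1381 to horizon, guard not reached → x = (3.9601, -3.3382)

1 0.7729 1->0
final: 0 3.9601 -3.3382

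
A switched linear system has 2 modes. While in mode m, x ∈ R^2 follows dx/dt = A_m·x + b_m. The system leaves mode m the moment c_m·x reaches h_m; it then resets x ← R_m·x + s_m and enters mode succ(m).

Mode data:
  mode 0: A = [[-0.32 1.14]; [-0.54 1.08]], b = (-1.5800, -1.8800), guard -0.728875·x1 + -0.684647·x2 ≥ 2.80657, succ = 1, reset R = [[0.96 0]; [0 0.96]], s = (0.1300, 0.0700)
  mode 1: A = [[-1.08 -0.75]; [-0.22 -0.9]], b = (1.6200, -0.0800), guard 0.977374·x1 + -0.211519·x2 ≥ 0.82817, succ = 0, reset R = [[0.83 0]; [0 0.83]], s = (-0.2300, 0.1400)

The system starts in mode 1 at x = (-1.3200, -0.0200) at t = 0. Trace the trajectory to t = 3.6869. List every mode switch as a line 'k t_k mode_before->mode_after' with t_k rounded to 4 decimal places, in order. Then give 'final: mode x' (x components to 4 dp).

Mode 1: guard c·x = 0.8282 hit at Δt = 1.3027 (t = 1.3027), x⁻ = (0.8261, -0.0981) → reset → x⁺ = (0.4557, 0.0586), jump to mode 0
Mode 0: guard c·x = 2.8066 hit at Δt = 0.8576 (t = 2.1603), x⁻ = (-1.7396, -2.2473) → reset → x⁺ = (-1.5400, -2.0874), jump to mode 1
Mode 1: guard c·x = 0.8282 hit at Δt = 0.6914 (t = 2.8517), x⁻ = (0.6006, -1.1399) → reset → x⁺ = (0.2685, -0.8061), jump to mode 0
Mode 0: guard c·x = 2.8066 hit at Δt = 0.5212 (t = 3.3729), x⁻ = (-1.4432, -2.5628) → reset → x⁺ = (-1.2555, -2.3903), jump to mode 1
Mode 1: flow for 0.3140 to horizon, guard not reached → x = (-0.0533, -1.7888)

1 1.3027 1->0
2 2.1603 0->1
3 2.8517 1->0
4 3.3729 0->1
final: 1 -0.0533 -1.7888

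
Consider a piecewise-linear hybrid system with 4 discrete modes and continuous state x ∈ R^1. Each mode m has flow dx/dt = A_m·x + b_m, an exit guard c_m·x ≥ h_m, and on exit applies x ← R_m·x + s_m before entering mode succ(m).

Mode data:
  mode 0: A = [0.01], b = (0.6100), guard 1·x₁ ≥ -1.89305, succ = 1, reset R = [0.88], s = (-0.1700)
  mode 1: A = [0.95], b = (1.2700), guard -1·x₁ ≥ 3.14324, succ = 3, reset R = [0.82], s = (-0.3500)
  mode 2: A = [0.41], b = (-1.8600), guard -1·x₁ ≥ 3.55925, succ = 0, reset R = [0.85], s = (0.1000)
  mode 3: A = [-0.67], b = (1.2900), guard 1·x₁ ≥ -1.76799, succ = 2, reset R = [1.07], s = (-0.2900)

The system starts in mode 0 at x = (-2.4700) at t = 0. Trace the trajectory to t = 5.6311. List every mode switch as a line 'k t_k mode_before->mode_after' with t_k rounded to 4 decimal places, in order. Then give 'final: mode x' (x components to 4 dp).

Mode 0: guard c·x = -1.8930 hit at Δt = 0.9809 (t = 0.9809), x⁻ = (-1.8931) → reset → x⁺ = (-1.8359), jump to mode 1
Mode 1: guard c·x = 3.1432 hit at Δt = 1.3541 (t = 2.3350), x⁻ = (-3.1432) → reset → x⁺ = (-2.9275), jump to mode 3
Mode 3: guard c·x = -1.7680 hit at Δt = 0.4075 (t = 2.7425), x⁻ = (-1.7680) → reset → x⁺ = (-2.1817), jump to mode 2
Mode 2: guard c·x = 3.5593 hit at Δt = 0.4549 (t = 3.1974), x⁻ = (-3.5592) → reset → x⁺ = (-2.9254), jump to mode 0
Mode 0: guard c·x = -1.8930 hit at Δt = 1.7619 (t = 4.9594), x⁻ = (-1.8930) → reset → x⁺ = (-1.8359), jump to mode 1
Mode 1: flow for 0.6717 to horizon, guard not reached → x = (-2.2815)

1 0.9809 0->1
2 2.3350 1->3
3 2.7425 3->2
4 3.1974 2->0
5 4.9594 0->1
final: 1 -2.2815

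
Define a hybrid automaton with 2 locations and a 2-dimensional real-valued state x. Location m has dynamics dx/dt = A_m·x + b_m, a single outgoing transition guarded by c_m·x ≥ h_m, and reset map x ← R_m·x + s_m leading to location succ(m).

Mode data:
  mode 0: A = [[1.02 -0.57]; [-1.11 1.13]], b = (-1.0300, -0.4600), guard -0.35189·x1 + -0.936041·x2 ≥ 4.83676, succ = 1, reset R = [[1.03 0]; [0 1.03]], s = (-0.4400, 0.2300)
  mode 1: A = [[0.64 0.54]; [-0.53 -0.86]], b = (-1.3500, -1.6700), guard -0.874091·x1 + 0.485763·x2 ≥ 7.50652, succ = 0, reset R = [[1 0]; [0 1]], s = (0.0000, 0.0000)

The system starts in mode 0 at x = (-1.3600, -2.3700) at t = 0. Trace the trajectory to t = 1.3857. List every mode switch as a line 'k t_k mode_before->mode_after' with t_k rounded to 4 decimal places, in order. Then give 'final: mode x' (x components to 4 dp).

Mode 0: guard c·x = 4.8368 hit at Δt = 0.9278 (t = 0.9278), x⁻ = (-2.3648, -4.2782) → reset → x⁺ = (-2.8758, -4.1766), jump to mode 1
Mode 1: flow for 0.4579 to horizon, guard not reached → x = (-5.5574, -2.5923)

1 0.9278 0->1
final: 1 -5.5574 -2.5923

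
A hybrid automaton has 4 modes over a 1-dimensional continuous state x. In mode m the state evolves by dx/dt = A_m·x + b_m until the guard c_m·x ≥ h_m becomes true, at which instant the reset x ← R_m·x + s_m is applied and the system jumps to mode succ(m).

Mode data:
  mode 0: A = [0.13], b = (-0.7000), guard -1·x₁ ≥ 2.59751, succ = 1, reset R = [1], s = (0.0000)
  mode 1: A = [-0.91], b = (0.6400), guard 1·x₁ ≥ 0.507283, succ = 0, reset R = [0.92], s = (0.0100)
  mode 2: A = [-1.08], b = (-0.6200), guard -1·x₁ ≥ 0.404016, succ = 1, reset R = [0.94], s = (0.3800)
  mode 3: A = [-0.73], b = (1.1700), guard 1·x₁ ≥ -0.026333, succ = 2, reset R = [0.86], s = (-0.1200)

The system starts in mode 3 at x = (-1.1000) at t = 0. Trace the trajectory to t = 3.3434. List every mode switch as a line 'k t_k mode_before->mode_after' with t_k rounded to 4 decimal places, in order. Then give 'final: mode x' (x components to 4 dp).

1 0.6935 3->2
2 1.5555 2->1
3 2.9591 1->0
final: 0 0.2253

Mode 3: guard c·x = -0.0263 hit at Δt = 0.6935 (t = 0.6935), x⁻ = (-0.0263) → reset → x⁺ = (-0.1426), jump to mode 2
Mode 2: guard c·x = 0.4040 hit at Δt = 0.8620 (t = 1.5555), x⁻ = (-0.4040) → reset → x⁺ = (0.0002), jump to mode 1
Mode 1: guard c·x = 0.5073 hit at Δt = 1.4036 (t = 2.9591), x⁻ = (0.5073) → reset → x⁺ = (0.4767), jump to mode 0
Mode 0: flow for 0.3843 to horizon, guard not reached → x = (0.2253)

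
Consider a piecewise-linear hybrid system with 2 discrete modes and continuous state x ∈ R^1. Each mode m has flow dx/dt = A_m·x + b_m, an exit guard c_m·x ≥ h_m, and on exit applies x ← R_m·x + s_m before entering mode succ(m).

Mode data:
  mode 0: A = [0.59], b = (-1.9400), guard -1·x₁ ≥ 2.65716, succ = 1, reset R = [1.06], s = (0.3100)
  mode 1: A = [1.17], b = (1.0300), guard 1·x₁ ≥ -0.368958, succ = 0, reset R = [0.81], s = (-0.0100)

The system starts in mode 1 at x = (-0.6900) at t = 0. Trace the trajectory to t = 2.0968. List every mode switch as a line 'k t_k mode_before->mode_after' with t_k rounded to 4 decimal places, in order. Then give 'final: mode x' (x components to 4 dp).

Mode 1: guard c·x = -0.3690 hit at Δt = 0.8447 (t = 0.8447), x⁻ = (-0.3690) → reset → x⁺ = (-0.3089), jump to mode 0
Mode 0: guard c·x = 2.6572 hit at Δt = 0.8517 (t = 1.6964), x⁻ = (-2.6572) → reset → x⁺ = (-2.5066), jump to mode 1
Mode 1: flow for 0.4004 to horizon, guard not reached → x = (-3.4783)

1 0.8447 1->0
2 1.6964 0->1
final: 1 -3.4783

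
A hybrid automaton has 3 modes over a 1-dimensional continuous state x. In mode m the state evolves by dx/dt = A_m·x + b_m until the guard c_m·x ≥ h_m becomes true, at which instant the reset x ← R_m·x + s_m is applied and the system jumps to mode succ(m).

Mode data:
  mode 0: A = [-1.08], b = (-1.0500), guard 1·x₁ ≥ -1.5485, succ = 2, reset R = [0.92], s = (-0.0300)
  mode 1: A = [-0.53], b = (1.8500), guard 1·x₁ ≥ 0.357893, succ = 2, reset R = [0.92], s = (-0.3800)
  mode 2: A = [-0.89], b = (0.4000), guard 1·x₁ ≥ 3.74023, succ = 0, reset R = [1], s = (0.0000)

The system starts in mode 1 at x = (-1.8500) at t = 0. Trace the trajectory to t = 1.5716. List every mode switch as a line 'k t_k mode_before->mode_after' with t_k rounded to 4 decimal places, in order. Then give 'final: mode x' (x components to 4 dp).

1 1.0065 1->2
final: 2 0.1470

Mode 1: guard c·x = 0.3579 hit at Δt = 1.0065 (t = 1.0065), x⁻ = (0.3579) → reset → x⁺ = (-0.0507), jump to mode 2
Mode 2: flow for 0.5651 to horizon, guard not reached → x = (0.1470)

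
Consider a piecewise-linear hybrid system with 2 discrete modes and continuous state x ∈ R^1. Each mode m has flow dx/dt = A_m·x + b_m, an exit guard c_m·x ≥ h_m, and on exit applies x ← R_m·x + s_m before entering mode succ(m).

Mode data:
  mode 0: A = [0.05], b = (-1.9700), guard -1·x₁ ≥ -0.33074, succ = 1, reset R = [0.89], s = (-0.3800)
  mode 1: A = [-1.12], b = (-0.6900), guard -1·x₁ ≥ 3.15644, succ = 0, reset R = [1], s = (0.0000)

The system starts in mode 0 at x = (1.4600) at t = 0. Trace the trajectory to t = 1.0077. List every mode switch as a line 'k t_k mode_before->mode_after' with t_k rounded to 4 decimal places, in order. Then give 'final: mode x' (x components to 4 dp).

Mode 0: guard c·x = -0.3307 hit at Δt = 0.5866 (t = 0.5866), x⁻ = (0.3307) → reset → x⁺ = (-0.0856), jump to mode 1
Mode 1: flow for 0.4211 to horizon, guard not reached → x = (-0.2851)

1 0.5866 0->1
final: 1 -0.2851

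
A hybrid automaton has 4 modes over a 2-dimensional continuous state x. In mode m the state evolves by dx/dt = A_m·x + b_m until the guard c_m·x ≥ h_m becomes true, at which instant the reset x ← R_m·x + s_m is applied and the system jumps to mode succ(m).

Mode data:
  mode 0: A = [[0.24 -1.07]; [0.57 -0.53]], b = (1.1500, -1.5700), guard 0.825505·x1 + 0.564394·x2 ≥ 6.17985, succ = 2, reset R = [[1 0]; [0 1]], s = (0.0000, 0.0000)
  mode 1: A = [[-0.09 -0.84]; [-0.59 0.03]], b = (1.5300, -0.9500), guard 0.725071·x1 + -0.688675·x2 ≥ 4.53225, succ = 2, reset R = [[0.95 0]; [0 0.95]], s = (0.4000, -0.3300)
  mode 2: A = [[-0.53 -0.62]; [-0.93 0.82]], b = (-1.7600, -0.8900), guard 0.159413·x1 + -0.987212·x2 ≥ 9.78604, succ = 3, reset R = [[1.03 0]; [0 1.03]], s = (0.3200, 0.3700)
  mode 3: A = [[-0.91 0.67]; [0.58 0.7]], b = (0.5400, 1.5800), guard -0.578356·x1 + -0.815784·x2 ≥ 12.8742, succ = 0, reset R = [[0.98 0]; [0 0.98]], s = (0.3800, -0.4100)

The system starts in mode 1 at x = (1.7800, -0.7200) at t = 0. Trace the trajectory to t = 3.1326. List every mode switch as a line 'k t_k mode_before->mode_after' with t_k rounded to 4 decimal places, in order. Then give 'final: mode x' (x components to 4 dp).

Mode 1: guard c·x = 4.5323 hit at Δt = 0.7450 (t = 0.7450), x⁻ = (3.7445, -2.6388) → reset → x⁺ = (3.9572, -2.8368), jump to mode 2
Mode 2: guard c·x = 9.7860 hit at Δt = 0.7151 (t = 1.4601), x⁻ = (3.8603, -9.2894) → reset → x⁺ = (4.2961, -9.1981), jump to mode 3
Mode 3: guard c·x = 12.8742 hit at Δt = 0.8597 (t = 2.3198), x⁻ = (-2.2999, -14.1509) → reset → x⁺ = (-1.8739, -14.2778), jump to mode 0
Mode 0: flow for 0.8128 to horizon, guard not reached → x = (10.0425, -8.5344)

1 0.7450 1->2
2 1.4601 2->3
3 2.3198 3->0
final: 0 10.0425 -8.5344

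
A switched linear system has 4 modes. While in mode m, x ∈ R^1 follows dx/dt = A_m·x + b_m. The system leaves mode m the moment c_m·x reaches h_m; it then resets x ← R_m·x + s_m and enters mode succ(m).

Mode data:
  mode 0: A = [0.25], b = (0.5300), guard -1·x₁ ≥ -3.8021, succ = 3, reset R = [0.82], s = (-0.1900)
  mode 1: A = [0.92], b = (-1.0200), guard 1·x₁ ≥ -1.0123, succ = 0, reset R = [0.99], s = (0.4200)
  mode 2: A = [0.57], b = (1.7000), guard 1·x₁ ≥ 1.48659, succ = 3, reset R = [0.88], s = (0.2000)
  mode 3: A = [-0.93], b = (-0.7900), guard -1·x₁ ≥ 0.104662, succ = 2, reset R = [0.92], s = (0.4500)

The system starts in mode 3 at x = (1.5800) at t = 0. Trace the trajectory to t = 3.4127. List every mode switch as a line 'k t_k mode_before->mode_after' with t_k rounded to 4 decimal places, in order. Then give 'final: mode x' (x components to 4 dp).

1 1.2713 3->2
2 1.7842 2->3
3 3.0232 3->2
final: 2 1.1830

Mode 3: guard c·x = 0.1047 hit at Δt = 1.2713 (t = 1.2713), x⁻ = (-0.1047) → reset → x⁺ = (0.3537), jump to mode 2
Mode 2: guard c·x = 1.4866 hit at Δt = 0.5129 (t = 1.7842), x⁻ = (1.4866) → reset → x⁺ = (1.5082), jump to mode 3
Mode 3: guard c·x = 0.1047 hit at Δt = 1.2390 (t = 3.0232), x⁻ = (-0.1047) → reset → x⁺ = (0.3537), jump to mode 2
Mode 2: flow for 0.3895 to horizon, guard not reached → x = (1.1830)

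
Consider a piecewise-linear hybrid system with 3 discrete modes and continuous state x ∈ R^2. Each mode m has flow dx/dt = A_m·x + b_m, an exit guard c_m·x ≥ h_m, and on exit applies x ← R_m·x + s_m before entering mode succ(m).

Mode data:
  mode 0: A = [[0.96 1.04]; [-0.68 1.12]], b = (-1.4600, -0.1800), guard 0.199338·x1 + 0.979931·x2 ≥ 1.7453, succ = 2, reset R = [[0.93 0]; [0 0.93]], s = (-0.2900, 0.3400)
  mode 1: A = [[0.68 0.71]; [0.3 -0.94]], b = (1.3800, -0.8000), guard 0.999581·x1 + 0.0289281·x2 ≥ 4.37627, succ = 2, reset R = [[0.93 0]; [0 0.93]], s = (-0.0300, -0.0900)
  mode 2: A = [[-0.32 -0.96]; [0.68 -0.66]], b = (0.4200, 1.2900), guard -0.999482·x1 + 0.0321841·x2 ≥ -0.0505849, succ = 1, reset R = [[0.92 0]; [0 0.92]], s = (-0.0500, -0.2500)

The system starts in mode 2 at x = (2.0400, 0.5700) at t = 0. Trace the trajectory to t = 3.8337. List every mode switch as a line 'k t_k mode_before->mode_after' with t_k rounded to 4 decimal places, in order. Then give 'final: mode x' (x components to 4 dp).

Mode 2: guard c·x = -0.0506 hit at Δt = 1.3476 (t = 1.3476), x⁻ = (0.1150, 1.9981) → reset → x⁺ = (0.0558, 1.5882), jump to mode 1
Mode 1: guard c·x = 4.3763 hit at Δt = 1.3260 (t = 2.6736), x⁻ = (4.3665, 0.3999) → reset → x⁺ = (4.0309, 0.2819), jump to mode 2
Mode 2: flow for 1.1601 to horizon, guard not reached → x = (1.4459, 2.6675)

1 1.3476 2->1
2 2.6736 1->2
final: 2 1.4459 2.6675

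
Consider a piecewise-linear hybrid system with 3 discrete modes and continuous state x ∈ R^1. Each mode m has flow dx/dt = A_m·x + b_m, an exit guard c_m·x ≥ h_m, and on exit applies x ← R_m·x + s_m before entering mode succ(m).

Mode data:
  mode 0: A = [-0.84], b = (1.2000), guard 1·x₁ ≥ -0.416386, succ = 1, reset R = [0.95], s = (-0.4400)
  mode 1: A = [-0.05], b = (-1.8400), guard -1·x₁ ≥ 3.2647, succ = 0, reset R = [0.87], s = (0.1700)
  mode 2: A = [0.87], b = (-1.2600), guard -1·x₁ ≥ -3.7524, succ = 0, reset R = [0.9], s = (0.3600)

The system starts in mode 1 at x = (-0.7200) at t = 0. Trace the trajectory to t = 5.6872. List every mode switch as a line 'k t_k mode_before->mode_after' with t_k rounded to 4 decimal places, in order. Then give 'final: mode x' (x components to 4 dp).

1 1.4628 1->0
2 2.4131 0->1
3 3.8117 1->0
4 4.7620 0->1
final: 1 -2.4613

Mode 1: guard c·x = 3.2647 hit at Δt = 1.4628 (t = 1.4628), x⁻ = (-3.2647) → reset → x⁺ = (-2.6703), jump to mode 0
Mode 0: guard c·x = -0.4164 hit at Δt = 0.9503 (t = 2.4131), x⁻ = (-0.4164) → reset → x⁺ = (-0.8356), jump to mode 1
Mode 1: guard c·x = 3.2647 hit at Δt = 1.3986 (t = 3.8117), x⁻ = (-3.2647) → reset → x⁺ = (-2.6703), jump to mode 0
Mode 0: guard c·x = -0.4164 hit at Δt = 0.9503 (t = 4.7620), x⁻ = (-0.4164) → reset → x⁺ = (-0.8356), jump to mode 1
Mode 1: flow for 0.9252 to horizon, guard not reached → x = (-2.4613)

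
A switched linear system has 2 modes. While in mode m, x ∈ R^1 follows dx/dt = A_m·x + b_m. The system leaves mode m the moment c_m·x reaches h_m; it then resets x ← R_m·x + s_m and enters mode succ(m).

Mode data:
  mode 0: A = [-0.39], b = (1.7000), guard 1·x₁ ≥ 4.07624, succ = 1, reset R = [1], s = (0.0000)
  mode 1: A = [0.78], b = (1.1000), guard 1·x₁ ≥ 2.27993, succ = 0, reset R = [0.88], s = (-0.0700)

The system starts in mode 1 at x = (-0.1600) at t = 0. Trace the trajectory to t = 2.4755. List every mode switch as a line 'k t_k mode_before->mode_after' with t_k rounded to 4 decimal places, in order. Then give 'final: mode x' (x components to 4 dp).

Mode 1: guard c·x = 2.2799 hit at Δt = 1.3876 (t = 1.3876), x⁻ = (2.2799) → reset → x⁺ = (1.9363), jump to mode 0
Mode 0: flow for 1.0879 to horizon, guard not reached → x = (2.7740)

1 1.3876 1->0
final: 0 2.7740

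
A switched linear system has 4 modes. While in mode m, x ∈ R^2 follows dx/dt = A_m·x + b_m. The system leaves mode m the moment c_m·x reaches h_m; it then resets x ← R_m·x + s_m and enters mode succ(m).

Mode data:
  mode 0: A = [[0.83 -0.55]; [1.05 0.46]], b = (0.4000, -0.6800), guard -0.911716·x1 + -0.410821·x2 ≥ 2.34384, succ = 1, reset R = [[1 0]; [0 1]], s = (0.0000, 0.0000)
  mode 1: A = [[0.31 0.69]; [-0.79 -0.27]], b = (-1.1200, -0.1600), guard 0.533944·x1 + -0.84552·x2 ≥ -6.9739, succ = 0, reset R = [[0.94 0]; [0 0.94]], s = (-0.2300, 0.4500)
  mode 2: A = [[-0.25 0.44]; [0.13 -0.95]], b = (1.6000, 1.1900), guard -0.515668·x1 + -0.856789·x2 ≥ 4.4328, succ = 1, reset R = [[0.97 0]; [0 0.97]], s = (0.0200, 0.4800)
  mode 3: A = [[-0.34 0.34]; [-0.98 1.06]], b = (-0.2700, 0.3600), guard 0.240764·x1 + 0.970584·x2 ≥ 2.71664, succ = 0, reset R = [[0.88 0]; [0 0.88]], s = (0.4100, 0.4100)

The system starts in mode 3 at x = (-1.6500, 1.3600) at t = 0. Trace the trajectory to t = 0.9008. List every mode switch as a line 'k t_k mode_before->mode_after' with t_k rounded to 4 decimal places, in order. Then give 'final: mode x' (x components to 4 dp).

1 0.4255 3->0
final: 0 -1.7613 2.8974

Mode 3: guard c·x = 2.7166 hit at Δt = 0.4255 (t = 0.4255), x⁻ = (-1.2380, 3.1061) → reset → x⁺ = (-0.6795, 3.1433), jump to mode 0
Mode 0: flow for 0.4753 to horizon, guard not reached → x = (-1.7613, 2.8974)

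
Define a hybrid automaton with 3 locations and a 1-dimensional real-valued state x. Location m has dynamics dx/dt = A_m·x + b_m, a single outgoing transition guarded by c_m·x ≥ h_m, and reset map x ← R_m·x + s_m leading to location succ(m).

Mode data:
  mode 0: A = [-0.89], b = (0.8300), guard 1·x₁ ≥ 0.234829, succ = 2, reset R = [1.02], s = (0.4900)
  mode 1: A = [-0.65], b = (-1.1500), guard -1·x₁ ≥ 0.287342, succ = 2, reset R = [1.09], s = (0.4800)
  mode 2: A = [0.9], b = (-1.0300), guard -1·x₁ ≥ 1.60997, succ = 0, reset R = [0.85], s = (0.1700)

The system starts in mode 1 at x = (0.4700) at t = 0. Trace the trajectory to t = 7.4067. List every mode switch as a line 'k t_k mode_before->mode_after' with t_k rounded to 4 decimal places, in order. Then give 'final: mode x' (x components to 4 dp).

1 0.6351 1->2
2 1.7860 2->0
3 3.0405 0->2
4 5.1437 2->0
5 6.3982 0->2
final: 2 0.1161

Mode 1: guard c·x = 0.2873 hit at Δt = 0.6351 (t = 0.6351), x⁻ = (-0.2873) → reset → x⁺ = (0.1668), jump to mode 2
Mode 2: guard c·x = 1.6100 hit at Δt = 1.1509 (t = 1.7860), x⁻ = (-1.6100) → reset → x⁺ = (-1.1985), jump to mode 0
Mode 0: guard c·x = 0.2348 hit at Δt = 1.2545 (t = 3.0405), x⁻ = (0.2348) → reset → x⁺ = (0.7295), jump to mode 2
Mode 2: guard c·x = 1.6100 hit at Δt = 2.1032 (t = 5.1437), x⁻ = (-1.6100) → reset → x⁺ = (-1.1985), jump to mode 0
Mode 0: guard c·x = 0.2348 hit at Δt = 1.2545 (t = 6.3982), x⁻ = (0.2348) → reset → x⁺ = (0.7295), jump to mode 2
Mode 2: flow for 1.0085 to horizon, guard not reached → x = (0.1161)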